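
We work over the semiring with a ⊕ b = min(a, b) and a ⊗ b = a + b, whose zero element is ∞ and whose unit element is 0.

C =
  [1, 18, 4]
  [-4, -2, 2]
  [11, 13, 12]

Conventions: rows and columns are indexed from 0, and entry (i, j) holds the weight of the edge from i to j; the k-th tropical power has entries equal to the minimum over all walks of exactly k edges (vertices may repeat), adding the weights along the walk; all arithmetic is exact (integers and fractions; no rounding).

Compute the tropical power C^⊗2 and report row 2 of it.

C^⊗2:
  [2, 16, 5]
  [-6, -4, 0]
  [9, 11, 15]
Answer: row 2 of C^⊗2 = [9, 11, 15]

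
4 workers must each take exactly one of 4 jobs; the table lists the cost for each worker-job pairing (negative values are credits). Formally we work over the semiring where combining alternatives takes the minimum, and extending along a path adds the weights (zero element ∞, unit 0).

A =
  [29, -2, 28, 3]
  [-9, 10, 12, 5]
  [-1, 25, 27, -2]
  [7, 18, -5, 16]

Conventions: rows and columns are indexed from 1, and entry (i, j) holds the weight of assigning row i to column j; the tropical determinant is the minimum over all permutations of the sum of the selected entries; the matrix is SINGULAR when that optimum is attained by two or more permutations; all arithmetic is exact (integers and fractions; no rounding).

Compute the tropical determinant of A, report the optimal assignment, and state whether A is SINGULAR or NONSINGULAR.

σ = (1, 2, 3, 4): 29 + 10 + 27 + 16 = 82
σ = (1, 2, 4, 3): 29 + 10 + (-2) + (-5) = 32
σ = (1, 3, 2, 4): 29 + 12 + 25 + 16 = 82
σ = (1, 3, 4, 2): 29 + 12 + (-2) + 18 = 57
σ = (1, 4, 2, 3): 29 + 5 + 25 + (-5) = 54
σ = (1, 4, 3, 2): 29 + 5 + 27 + 18 = 79
σ = (2, 1, 3, 4): (-2) + (-9) + 27 + 16 = 32
σ = (2, 1, 4, 3): (-2) + (-9) + (-2) + (-5) = -18
σ = (2, 3, 1, 4): (-2) + 12 + (-1) + 16 = 25
σ = (2, 3, 4, 1): (-2) + 12 + (-2) + 7 = 15
σ = (2, 4, 1, 3): (-2) + 5 + (-1) + (-5) = -3
σ = (2, 4, 3, 1): (-2) + 5 + 27 + 7 = 37
σ = (3, 1, 2, 4): 28 + (-9) + 25 + 16 = 60
σ = (3, 1, 4, 2): 28 + (-9) + (-2) + 18 = 35
σ = (3, 2, 1, 4): 28 + 10 + (-1) + 16 = 53
σ = (3, 2, 4, 1): 28 + 10 + (-2) + 7 = 43
σ = (3, 4, 1, 2): 28 + 5 + (-1) + 18 = 50
σ = (3, 4, 2, 1): 28 + 5 + 25 + 7 = 65
σ = (4, 1, 2, 3): 3 + (-9) + 25 + (-5) = 14
σ = (4, 1, 3, 2): 3 + (-9) + 27 + 18 = 39
σ = (4, 2, 1, 3): 3 + 10 + (-1) + (-5) = 7
σ = (4, 2, 3, 1): 3 + 10 + 27 + 7 = 47
σ = (4, 3, 1, 2): 3 + 12 + (-1) + 18 = 32
σ = (4, 3, 2, 1): 3 + 12 + 25 + 7 = 47
Optimal value attained by: σ = (2, 1, 4, 3).
Answer: det⊕(A) = -18; verdict: NONSINGULAR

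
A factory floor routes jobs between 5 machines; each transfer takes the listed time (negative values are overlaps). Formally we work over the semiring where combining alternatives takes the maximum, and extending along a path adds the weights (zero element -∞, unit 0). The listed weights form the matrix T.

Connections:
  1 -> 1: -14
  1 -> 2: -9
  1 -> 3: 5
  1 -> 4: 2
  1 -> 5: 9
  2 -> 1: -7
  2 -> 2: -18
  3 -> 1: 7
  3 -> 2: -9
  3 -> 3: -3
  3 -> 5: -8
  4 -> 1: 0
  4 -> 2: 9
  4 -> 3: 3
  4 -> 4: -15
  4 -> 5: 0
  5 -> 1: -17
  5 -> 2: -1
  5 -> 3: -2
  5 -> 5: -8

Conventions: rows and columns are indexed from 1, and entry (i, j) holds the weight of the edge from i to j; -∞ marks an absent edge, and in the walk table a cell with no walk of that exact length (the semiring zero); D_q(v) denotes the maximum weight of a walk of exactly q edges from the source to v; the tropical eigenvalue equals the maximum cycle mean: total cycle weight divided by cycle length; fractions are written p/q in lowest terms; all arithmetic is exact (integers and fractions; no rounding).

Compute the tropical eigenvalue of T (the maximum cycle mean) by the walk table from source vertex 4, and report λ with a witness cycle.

q=0: [-∞, -∞, -∞, 0, -∞]
q=1: [0, 9, 3, -15, 0]
q=2: [10, -1, 5, 2, 9]
q=3: [12, 11, 15, 12, 19]
q=4: [22, 21, 17, 14, 21]
q=5: [24, 23, 27, 24, 31]
Optimal cycle mean attained by: cycle 1->3->1, total 5 + 7, length 2.
Answer: λ = 6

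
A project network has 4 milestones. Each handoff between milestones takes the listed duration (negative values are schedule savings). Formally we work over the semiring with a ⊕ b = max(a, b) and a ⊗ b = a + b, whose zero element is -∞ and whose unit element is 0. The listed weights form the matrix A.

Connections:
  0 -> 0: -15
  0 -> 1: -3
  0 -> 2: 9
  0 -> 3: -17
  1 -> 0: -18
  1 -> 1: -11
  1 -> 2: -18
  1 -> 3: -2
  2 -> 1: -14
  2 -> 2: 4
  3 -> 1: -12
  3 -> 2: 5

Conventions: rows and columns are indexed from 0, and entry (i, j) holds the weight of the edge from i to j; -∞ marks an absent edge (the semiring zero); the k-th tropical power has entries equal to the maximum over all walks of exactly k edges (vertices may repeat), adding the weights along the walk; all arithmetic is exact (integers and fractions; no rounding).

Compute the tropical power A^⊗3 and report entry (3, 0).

A^⊗2:
  [-21, -5, 13, -5]
  [-29, -14, 3, -13]
  [-32, -10, 8, -16]
  [-30, -9, 9, -14]
A^⊗3:
  [-23, -1, 17, -7]
  [-32, -11, 7, -16]
  [-28, -6, 12, -12]
  [-27, -5, 13, -11]
Key observation: the optimum is the walk 3->2->1->0, with weight 5 + (-14) + (-18) = -27.
Optimal value attained by: walk 3->2->1->0.
Answer: (A^⊗3)[3][0] = -27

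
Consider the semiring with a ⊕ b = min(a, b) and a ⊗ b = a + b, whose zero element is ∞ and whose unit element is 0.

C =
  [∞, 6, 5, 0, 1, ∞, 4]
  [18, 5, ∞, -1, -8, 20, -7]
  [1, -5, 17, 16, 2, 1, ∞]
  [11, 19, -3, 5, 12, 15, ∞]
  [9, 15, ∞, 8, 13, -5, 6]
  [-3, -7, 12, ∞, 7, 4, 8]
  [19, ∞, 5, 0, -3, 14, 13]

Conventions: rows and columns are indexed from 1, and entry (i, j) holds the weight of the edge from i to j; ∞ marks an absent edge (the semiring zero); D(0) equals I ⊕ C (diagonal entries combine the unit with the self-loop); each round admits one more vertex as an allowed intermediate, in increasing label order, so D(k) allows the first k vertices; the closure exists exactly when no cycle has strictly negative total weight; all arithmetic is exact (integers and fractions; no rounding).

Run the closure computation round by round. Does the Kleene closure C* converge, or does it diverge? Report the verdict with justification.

D(0):
  [0, 6, 5, 0, 1, ∞, 4]
  [18, 0, ∞, -1, -8, 20, -7]
  [1, -5, 0, 16, 2, 1, ∞]
  [11, 19, -3, 0, 12, 15, ∞]
  [9, 15, ∞, 8, 0, -5, 6]
  [-3, -7, 12, ∞, 7, 0, 8]
  [19, ∞, 5, 0, -3, 14, 0]
D(1):
  [0, 6, 5, 0, 1, ∞, 4]
  [18, 0, 23, -1, -8, 20, -7]
  [1, -5, 0, 1, 2, 1, 5]
  [11, 17, -3, 0, 12, 15, 15]
  [9, 15, 14, 8, 0, -5, 6]
  [-3, -7, 2, -3, -2, 0, 1]
  [19, 25, 5, 0, -3, 14, 0]
D(2):
  [0, 6, 5, 0, -2, 26, -1]
  [18, 0, 23, -1, -8, 20, -7]
  [1, -5, 0, -6, -13, 1, -12]
  [11, 17, -3, 0, 9, 15, 10]
  [9, 15, 14, 8, 0, -5, 6]
  [-3, -7, 2, -8, -15, 0, -14]
  [19, 25, 5, 0, -3, 14, 0]
Detection: at round 3, diagonal entry (4, 4) turns strictly negative.
Key observation: the cycle 4->3->1->4 has total weight (-3) + 1 + 0, which is strictly negative.
Answer: DIVERGES — negative cycle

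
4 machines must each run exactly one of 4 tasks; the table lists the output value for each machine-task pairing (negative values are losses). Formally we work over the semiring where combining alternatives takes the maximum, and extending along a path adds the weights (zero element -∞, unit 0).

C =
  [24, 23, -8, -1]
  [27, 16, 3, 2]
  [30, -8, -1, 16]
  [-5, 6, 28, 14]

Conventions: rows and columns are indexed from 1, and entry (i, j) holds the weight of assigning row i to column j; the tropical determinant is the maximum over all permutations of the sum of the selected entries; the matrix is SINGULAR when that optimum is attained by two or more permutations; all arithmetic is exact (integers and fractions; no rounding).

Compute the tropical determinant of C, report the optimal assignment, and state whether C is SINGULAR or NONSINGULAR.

σ = (1, 2, 3, 4): 24 + 16 + (-1) + 14 = 53
σ = (1, 2, 4, 3): 24 + 16 + 16 + 28 = 84
σ = (1, 3, 2, 4): 24 + 3 + (-8) + 14 = 33
σ = (1, 3, 4, 2): 24 + 3 + 16 + 6 = 49
σ = (1, 4, 2, 3): 24 + 2 + (-8) + 28 = 46
σ = (1, 4, 3, 2): 24 + 2 + (-1) + 6 = 31
σ = (2, 1, 3, 4): 23 + 27 + (-1) + 14 = 63
σ = (2, 1, 4, 3): 23 + 27 + 16 + 28 = 94
σ = (2, 3, 1, 4): 23 + 3 + 30 + 14 = 70
σ = (2, 3, 4, 1): 23 + 3 + 16 + (-5) = 37
σ = (2, 4, 1, 3): 23 + 2 + 30 + 28 = 83
σ = (2, 4, 3, 1): 23 + 2 + (-1) + (-5) = 19
σ = (3, 1, 2, 4): (-8) + 27 + (-8) + 14 = 25
σ = (3, 1, 4, 2): (-8) + 27 + 16 + 6 = 41
σ = (3, 2, 1, 4): (-8) + 16 + 30 + 14 = 52
σ = (3, 2, 4, 1): (-8) + 16 + 16 + (-5) = 19
σ = (3, 4, 1, 2): (-8) + 2 + 30 + 6 = 30
σ = (3, 4, 2, 1): (-8) + 2 + (-8) + (-5) = -19
σ = (4, 1, 2, 3): (-1) + 27 + (-8) + 28 = 46
σ = (4, 1, 3, 2): (-1) + 27 + (-1) + 6 = 31
σ = (4, 2, 1, 3): (-1) + 16 + 30 + 28 = 73
σ = (4, 2, 3, 1): (-1) + 16 + (-1) + (-5) = 9
σ = (4, 3, 1, 2): (-1) + 3 + 30 + 6 = 38
σ = (4, 3, 2, 1): (-1) + 3 + (-8) + (-5) = -11
Optimal value attained by: σ = (2, 1, 4, 3).
Answer: det⊕(C) = 94; verdict: NONSINGULAR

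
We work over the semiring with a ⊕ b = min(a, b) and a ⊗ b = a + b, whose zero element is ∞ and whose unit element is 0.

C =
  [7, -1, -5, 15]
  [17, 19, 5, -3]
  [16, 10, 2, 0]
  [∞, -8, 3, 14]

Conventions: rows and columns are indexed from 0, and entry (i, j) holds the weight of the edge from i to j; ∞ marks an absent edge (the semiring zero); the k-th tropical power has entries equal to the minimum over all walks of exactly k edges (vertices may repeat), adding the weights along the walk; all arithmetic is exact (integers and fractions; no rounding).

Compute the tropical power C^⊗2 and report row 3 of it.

C^⊗2:
  [11, 5, -3, -5]
  [21, -11, 0, 5]
  [18, -8, 3, 2]
  [9, 6, -3, -11]
Answer: row 3 of C^⊗2 = [9, 6, -3, -11]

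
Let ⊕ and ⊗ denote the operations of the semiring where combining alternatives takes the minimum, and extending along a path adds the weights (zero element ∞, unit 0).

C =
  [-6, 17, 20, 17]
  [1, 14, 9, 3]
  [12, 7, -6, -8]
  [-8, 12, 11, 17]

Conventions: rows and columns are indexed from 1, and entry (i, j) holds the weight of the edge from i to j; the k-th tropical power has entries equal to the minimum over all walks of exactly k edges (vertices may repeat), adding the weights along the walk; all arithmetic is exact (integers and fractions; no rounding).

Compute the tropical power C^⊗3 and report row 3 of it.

C^⊗2:
  [-12, 11, 14, 11]
  [-5, 15, 3, 1]
  [-16, 1, -12, -14]
  [-14, 9, 5, 3]
C^⊗3:
  [-18, 5, 8, 5]
  [-11, 10, -3, -5]
  [-22, -5, -18, -20]
  [-20, 3, -1, -3]
Answer: row 3 of C^⊗3 = [-22, -5, -18, -20]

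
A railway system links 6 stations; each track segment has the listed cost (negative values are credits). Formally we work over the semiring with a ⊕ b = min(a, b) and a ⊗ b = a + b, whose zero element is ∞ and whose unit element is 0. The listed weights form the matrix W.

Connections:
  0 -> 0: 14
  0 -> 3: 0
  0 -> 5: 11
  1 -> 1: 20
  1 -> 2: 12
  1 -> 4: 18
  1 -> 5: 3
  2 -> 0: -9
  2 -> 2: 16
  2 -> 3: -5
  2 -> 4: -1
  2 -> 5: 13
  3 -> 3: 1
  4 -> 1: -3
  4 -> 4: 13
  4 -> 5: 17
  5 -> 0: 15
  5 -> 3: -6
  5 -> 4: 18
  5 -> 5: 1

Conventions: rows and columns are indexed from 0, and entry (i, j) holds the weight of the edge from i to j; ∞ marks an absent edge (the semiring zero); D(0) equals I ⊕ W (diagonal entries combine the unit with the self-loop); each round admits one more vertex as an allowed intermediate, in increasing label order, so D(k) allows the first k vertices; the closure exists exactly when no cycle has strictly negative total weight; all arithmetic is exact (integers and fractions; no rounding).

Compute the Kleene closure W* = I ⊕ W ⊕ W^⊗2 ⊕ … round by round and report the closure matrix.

D(0):
  [0, ∞, ∞, 0, ∞, 11]
  [∞, 0, 12, ∞, 18, 3]
  [-9, ∞, 0, -5, -1, 13]
  [∞, ∞, ∞, 0, ∞, ∞]
  [∞, -3, ∞, ∞, 0, 17]
  [15, ∞, ∞, -6, 18, 0]
D(1):
  [0, ∞, ∞, 0, ∞, 11]
  [∞, 0, 12, ∞, 18, 3]
  [-9, ∞, 0, -9, -1, 2]
  [∞, ∞, ∞, 0, ∞, ∞]
  [∞, -3, ∞, ∞, 0, 17]
  [15, ∞, ∞, -6, 18, 0]
D(2):
  [0, ∞, ∞, 0, ∞, 11]
  [∞, 0, 12, ∞, 18, 3]
  [-9, ∞, 0, -9, -1, 2]
  [∞, ∞, ∞, 0, ∞, ∞]
  [∞, -3, 9, ∞, 0, 0]
  [15, ∞, ∞, -6, 18, 0]
D(3):
  [0, ∞, ∞, 0, ∞, 11]
  [3, 0, 12, 3, 11, 3]
  [-9, ∞, 0, -9, -1, 2]
  [∞, ∞, ∞, 0, ∞, ∞]
  [0, -3, 9, 0, 0, 0]
  [15, ∞, ∞, -6, 18, 0]
D(4):
  [0, ∞, ∞, 0, ∞, 11]
  [3, 0, 12, 3, 11, 3]
  [-9, ∞, 0, -9, -1, 2]
  [∞, ∞, ∞, 0, ∞, ∞]
  [0, -3, 9, 0, 0, 0]
  [15, ∞, ∞, -6, 18, 0]
D(5):
  [0, ∞, ∞, 0, ∞, 11]
  [3, 0, 12, 3, 11, 3]
  [-9, -4, 0, -9, -1, -1]
  [∞, ∞, ∞, 0, ∞, ∞]
  [0, -3, 9, 0, 0, 0]
  [15, 15, 27, -6, 18, 0]
D(6):
  [0, 26, 38, 0, 29, 11]
  [3, 0, 12, -3, 11, 3]
  [-9, -4, 0, -9, -1, -1]
  [∞, ∞, ∞, 0, ∞, ∞]
  [0, -3, 9, -6, 0, 0]
  [15, 15, 27, -6, 18, 0]
Answer: W* = [[0, 26, 38, 0, 29, 11], [3, 0, 12, -3, 11, 3], [-9, -4, 0, -9, -1, -1], [∞, ∞, ∞, 0, ∞, ∞], [0, -3, 9, -6, 0, 0], [15, 15, 27, -6, 18, 0]]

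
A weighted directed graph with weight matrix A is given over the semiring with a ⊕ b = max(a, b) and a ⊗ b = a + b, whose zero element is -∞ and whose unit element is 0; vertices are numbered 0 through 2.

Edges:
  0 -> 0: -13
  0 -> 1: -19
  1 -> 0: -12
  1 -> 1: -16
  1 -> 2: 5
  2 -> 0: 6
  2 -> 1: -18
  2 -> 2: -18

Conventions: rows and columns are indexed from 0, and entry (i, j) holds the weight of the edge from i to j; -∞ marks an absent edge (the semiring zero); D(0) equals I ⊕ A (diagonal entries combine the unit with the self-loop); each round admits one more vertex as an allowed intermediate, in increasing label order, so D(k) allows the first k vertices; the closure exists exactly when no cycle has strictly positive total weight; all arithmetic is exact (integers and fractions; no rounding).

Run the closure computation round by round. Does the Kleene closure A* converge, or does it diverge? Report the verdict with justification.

D(0):
  [0, -19, -∞]
  [-12, 0, 5]
  [6, -18, 0]
D(1):
  [0, -19, -∞]
  [-12, 0, 5]
  [6, -13, 0]
D(2):
  [0, -19, -14]
  [-12, 0, 5]
  [6, -13, 0]
D(3):
  [0, -19, -14]
  [11, 0, 5]
  [6, -13, 0]
Key observation: every diagonal entry stays at the unit through all rounds, so no improving cycle exists.
Answer: CONVERGES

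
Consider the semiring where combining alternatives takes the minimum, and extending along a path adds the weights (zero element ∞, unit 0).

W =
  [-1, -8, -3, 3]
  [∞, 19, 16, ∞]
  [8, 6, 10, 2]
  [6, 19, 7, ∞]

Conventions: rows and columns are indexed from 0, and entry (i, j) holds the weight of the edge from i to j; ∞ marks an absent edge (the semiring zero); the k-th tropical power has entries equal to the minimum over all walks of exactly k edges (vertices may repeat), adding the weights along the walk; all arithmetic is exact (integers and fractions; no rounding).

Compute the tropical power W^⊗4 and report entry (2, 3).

W^⊗2:
  [-2, -9, -4, -1]
  [24, 22, 26, 18]
  [7, 0, 5, 11]
  [5, -2, 3, 9]
W^⊗3:
  [-3, -10, -5, -2]
  [23, 16, 21, 27]
  [6, -1, 4, 7]
  [4, -3, 2, 5]
W^⊗4:
  [-4, -11, -6, -3]
  [22, 15, 20, 23]
  [5, -2, 3, 6]
  [3, -4, 1, 4]
Key observation: the optimum is the walk 2->0->0->2->3, with weight 8 + (-1) + (-3) + 2 = 6.
Optimal value attained by: walk 2->0->0->2->3.
Answer: (W^⊗4)[2][3] = 6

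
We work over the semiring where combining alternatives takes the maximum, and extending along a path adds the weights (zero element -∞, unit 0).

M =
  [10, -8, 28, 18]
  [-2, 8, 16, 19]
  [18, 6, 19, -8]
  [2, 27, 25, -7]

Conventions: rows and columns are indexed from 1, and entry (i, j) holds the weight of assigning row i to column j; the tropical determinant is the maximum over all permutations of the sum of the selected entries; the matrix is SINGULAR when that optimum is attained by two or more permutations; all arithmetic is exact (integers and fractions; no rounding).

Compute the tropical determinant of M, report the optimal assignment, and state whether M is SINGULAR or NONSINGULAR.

σ = (1, 2, 3, 4): 10 + 8 + 19 + (-7) = 30
σ = (1, 2, 4, 3): 10 + 8 + (-8) + 25 = 35
σ = (1, 3, 2, 4): 10 + 16 + 6 + (-7) = 25
σ = (1, 3, 4, 2): 10 + 16 + (-8) + 27 = 45
σ = (1, 4, 2, 3): 10 + 19 + 6 + 25 = 60
σ = (1, 4, 3, 2): 10 + 19 + 19 + 27 = 75
σ = (2, 1, 3, 4): (-8) + (-2) + 19 + (-7) = 2
σ = (2, 1, 4, 3): (-8) + (-2) + (-8) + 25 = 7
σ = (2, 3, 1, 4): (-8) + 16 + 18 + (-7) = 19
σ = (2, 3, 4, 1): (-8) + 16 + (-8) + 2 = 2
σ = (2, 4, 1, 3): (-8) + 19 + 18 + 25 = 54
σ = (2, 4, 3, 1): (-8) + 19 + 19 + 2 = 32
σ = (3, 1, 2, 4): 28 + (-2) + 6 + (-7) = 25
σ = (3, 1, 4, 2): 28 + (-2) + (-8) + 27 = 45
σ = (3, 2, 1, 4): 28 + 8 + 18 + (-7) = 47
σ = (3, 2, 4, 1): 28 + 8 + (-8) + 2 = 30
σ = (3, 4, 1, 2): 28 + 19 + 18 + 27 = 92
σ = (3, 4, 2, 1): 28 + 19 + 6 + 2 = 55
σ = (4, 1, 2, 3): 18 + (-2) + 6 + 25 = 47
σ = (4, 1, 3, 2): 18 + (-2) + 19 + 27 = 62
σ = (4, 2, 1, 3): 18 + 8 + 18 + 25 = 69
σ = (4, 2, 3, 1): 18 + 8 + 19 + 2 = 47
σ = (4, 3, 1, 2): 18 + 16 + 18 + 27 = 79
σ = (4, 3, 2, 1): 18 + 16 + 6 + 2 = 42
Optimal value attained by: σ = (3, 4, 1, 2).
Answer: det⊕(M) = 92; verdict: NONSINGULAR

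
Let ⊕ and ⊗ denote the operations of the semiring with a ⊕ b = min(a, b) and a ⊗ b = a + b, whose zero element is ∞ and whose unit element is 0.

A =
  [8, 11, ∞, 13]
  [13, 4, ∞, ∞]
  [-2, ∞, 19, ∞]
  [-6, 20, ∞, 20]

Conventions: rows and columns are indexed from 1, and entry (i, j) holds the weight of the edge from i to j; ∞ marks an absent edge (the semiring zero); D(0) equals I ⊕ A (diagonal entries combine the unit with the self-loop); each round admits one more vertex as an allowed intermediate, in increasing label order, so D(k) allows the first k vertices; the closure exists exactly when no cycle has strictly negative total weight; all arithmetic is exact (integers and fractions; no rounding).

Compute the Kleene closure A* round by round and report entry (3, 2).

D(0):
  [0, 11, ∞, 13]
  [13, 0, ∞, ∞]
  [-2, ∞, 0, ∞]
  [-6, 20, ∞, 0]
D(1):
  [0, 11, ∞, 13]
  [13, 0, ∞, 26]
  [-2, 9, 0, 11]
  [-6, 5, ∞, 0]
D(2):
  [0, 11, ∞, 13]
  [13, 0, ∞, 26]
  [-2, 9, 0, 11]
  [-6, 5, ∞, 0]
D(3):
  [0, 11, ∞, 13]
  [13, 0, ∞, 26]
  [-2, 9, 0, 11]
  [-6, 5, ∞, 0]
D(4):
  [0, 11, ∞, 13]
  [13, 0, ∞, 26]
  [-2, 9, 0, 11]
  [-6, 5, ∞, 0]
Answer: A*[3][2] = 9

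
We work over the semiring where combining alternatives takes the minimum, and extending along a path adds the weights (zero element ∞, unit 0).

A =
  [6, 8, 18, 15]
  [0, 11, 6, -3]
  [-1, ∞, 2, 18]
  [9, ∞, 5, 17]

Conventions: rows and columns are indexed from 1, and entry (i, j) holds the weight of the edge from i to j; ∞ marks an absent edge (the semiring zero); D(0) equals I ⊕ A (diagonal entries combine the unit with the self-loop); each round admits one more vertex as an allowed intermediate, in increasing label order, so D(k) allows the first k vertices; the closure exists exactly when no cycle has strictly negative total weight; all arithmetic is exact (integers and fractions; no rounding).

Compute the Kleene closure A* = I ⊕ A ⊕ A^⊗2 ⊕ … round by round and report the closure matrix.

D(0):
  [0, 8, 18, 15]
  [0, 0, 6, -3]
  [-1, ∞, 0, 18]
  [9, ∞, 5, 0]
D(1):
  [0, 8, 18, 15]
  [0, 0, 6, -3]
  [-1, 7, 0, 14]
  [9, 17, 5, 0]
D(2):
  [0, 8, 14, 5]
  [0, 0, 6, -3]
  [-1, 7, 0, 4]
  [9, 17, 5, 0]
D(3):
  [0, 8, 14, 5]
  [0, 0, 6, -3]
  [-1, 7, 0, 4]
  [4, 12, 5, 0]
D(4):
  [0, 8, 10, 5]
  [0, 0, 2, -3]
  [-1, 7, 0, 4]
  [4, 12, 5, 0]
Answer: A* = [[0, 8, 10, 5], [0, 0, 2, -3], [-1, 7, 0, 4], [4, 12, 5, 0]]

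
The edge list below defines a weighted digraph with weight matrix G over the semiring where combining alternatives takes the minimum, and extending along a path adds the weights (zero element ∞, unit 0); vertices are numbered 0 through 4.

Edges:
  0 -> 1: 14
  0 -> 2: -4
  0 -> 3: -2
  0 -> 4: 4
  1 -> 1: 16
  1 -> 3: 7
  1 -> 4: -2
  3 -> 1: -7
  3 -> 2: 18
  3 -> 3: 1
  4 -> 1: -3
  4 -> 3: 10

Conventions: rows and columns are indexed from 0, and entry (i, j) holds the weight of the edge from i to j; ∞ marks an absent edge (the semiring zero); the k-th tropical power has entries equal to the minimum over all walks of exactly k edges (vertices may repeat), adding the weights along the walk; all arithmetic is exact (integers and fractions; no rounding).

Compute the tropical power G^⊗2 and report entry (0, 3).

G^⊗2:
  [∞, -9, 16, -1, 12]
  [∞, -5, 25, 8, 14]
  [∞, ∞, ∞, ∞, ∞]
  [∞, -6, 19, 0, -9]
  [∞, 3, 28, 4, -5]
Key observation: the optimum is the walk 0->3->3, with weight (-2) + 1 = -1.
Optimal value attained by: walk 0->3->3.
Answer: (G^⊗2)[0][3] = -1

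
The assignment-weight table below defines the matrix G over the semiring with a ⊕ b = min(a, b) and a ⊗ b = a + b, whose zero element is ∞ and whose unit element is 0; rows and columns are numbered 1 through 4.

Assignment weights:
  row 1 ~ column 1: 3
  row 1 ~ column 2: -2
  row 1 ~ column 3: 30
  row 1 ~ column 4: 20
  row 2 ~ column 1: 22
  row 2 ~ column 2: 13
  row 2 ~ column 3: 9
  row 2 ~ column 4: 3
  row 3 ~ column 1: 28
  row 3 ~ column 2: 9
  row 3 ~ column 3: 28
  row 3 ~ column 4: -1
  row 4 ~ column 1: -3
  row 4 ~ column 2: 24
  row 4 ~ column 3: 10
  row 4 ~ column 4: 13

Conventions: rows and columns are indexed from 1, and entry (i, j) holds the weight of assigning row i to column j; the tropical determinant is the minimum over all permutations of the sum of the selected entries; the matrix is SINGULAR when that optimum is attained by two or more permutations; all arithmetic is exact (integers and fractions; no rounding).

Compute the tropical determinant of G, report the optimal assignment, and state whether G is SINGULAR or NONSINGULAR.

σ = (1, 2, 3, 4): 3 + 13 + 28 + 13 = 57
σ = (1, 2, 4, 3): 3 + 13 + (-1) + 10 = 25
σ = (1, 3, 2, 4): 3 + 9 + 9 + 13 = 34
σ = (1, 3, 4, 2): 3 + 9 + (-1) + 24 = 35
σ = (1, 4, 2, 3): 3 + 3 + 9 + 10 = 25
σ = (1, 4, 3, 2): 3 + 3 + 28 + 24 = 58
σ = (2, 1, 3, 4): (-2) + 22 + 28 + 13 = 61
σ = (2, 1, 4, 3): (-2) + 22 + (-1) + 10 = 29
σ = (2, 3, 1, 4): (-2) + 9 + 28 + 13 = 48
σ = (2, 3, 4, 1): (-2) + 9 + (-1) + (-3) = 3
σ = (2, 4, 1, 3): (-2) + 3 + 28 + 10 = 39
σ = (2, 4, 3, 1): (-2) + 3 + 28 + (-3) = 26
σ = (3, 1, 2, 4): 30 + 22 + 9 + 13 = 74
σ = (3, 1, 4, 2): 30 + 22 + (-1) + 24 = 75
σ = (3, 2, 1, 4): 30 + 13 + 28 + 13 = 84
σ = (3, 2, 4, 1): 30 + 13 + (-1) + (-3) = 39
σ = (3, 4, 1, 2): 30 + 3 + 28 + 24 = 85
σ = (3, 4, 2, 1): 30 + 3 + 9 + (-3) = 39
σ = (4, 1, 2, 3): 20 + 22 + 9 + 10 = 61
σ = (4, 1, 3, 2): 20 + 22 + 28 + 24 = 94
σ = (4, 2, 1, 3): 20 + 13 + 28 + 10 = 71
σ = (4, 2, 3, 1): 20 + 13 + 28 + (-3) = 58
σ = (4, 3, 1, 2): 20 + 9 + 28 + 24 = 81
σ = (4, 3, 2, 1): 20 + 9 + 9 + (-3) = 35
Optimal value attained by: σ = (2, 3, 4, 1).
Answer: det⊕(G) = 3; verdict: NONSINGULAR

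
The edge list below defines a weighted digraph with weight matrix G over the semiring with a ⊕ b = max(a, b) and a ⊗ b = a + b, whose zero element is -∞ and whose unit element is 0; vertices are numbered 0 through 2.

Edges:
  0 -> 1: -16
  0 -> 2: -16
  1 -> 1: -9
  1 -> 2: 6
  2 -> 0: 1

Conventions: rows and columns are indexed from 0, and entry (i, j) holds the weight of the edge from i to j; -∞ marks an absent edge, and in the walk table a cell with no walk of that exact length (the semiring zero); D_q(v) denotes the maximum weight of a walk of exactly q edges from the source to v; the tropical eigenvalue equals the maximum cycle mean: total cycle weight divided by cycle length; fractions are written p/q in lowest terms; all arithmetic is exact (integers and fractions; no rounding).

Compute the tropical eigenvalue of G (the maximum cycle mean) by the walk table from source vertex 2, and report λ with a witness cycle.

q=0: [-∞, -∞, 0]
q=1: [1, -∞, -∞]
q=2: [-∞, -15, -15]
q=3: [-14, -24, -9]
Optimal cycle mean attained by: cycle 0->1->2->0, total (-16) + 6 + 1, length 3.
Answer: λ = -3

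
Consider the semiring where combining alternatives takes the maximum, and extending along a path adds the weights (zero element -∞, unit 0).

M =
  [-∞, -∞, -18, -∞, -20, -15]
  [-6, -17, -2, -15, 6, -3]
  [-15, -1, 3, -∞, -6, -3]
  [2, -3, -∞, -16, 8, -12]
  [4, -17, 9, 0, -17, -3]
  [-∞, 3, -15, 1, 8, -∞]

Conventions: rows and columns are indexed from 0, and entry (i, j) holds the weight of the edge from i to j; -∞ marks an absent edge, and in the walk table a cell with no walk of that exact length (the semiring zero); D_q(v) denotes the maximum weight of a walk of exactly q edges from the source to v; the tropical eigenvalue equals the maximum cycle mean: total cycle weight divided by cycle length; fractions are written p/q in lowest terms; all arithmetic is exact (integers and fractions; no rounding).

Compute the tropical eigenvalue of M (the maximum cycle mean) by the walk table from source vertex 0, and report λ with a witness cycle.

q=0: [0, -∞, -∞, -∞, -∞, -∞]
q=1: [-∞, -∞, -18, -∞, -20, -15]
q=2: [-16, -12, -11, -14, -7, -21]
q=3: [-3, -12, 2, -7, -6, -10]
q=4: [-2, 1, 5, -6, 1, -1]
q=5: [5, 4, 10, 1, 7, 2]
q=6: [11, 9, 16, 7, 10, 7]
Optimal cycle mean attained by: cycle 1->4->2->1, total 6 + 9 + (-1), length 3.
Answer: λ = 14/3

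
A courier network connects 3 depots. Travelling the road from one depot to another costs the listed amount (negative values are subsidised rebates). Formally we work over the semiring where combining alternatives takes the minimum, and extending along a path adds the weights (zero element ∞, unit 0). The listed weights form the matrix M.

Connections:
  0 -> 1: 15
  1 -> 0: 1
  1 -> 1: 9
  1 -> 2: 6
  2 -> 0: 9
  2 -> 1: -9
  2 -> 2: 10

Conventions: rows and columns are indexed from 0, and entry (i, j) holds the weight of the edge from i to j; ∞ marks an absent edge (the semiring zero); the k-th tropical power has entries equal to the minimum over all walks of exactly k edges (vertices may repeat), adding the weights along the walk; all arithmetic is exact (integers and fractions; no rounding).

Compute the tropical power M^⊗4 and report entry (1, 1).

M^⊗2:
  [16, 24, 21]
  [10, -3, 15]
  [-8, 0, -3]
M^⊗3:
  [25, 12, 30]
  [-2, 6, 3]
  [1, -12, 6]
M^⊗4:
  [13, 21, 18]
  [7, -6, 12]
  [-11, -3, -6]
Key observation: the optimum is the walk 1->2->1->2->1, with weight 6 + (-9) + 6 + (-9) = -6.
Optimal value attained by: walk 1->2->1->2->1.
Answer: (M^⊗4)[1][1] = -6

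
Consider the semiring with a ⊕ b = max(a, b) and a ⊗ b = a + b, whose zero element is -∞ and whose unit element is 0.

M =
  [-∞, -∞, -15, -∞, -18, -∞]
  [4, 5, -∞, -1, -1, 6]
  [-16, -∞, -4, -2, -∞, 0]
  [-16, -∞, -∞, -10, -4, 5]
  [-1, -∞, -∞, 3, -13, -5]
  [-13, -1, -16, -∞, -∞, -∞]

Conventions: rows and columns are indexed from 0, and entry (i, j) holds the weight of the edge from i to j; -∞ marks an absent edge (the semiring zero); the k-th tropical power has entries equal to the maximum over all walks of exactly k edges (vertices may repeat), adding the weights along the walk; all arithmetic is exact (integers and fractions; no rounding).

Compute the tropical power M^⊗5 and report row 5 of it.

M^⊗2:
  [-19, -∞, -19, -15, -31, -15]
  [9, 10, -10, 4, 4, 11]
  [-13, -1, -8, -6, -6, 3]
  [-5, 4, -11, -1, -14, -5]
  [-13, -6, -16, -7, -1, 8]
  [3, 4, -20, -2, -2, 5]
M^⊗3:
  [-28, -16, -23, -21, -19, -10]
  [14, 15, -5, 9, 9, 16]
  [3, 4, -12, -2, -2, 5]
  [8, 9, -15, 3, 3, 10]
  [-2, 7, -8, 2, -7, 0]
  [8, 9, -11, 3, 3, 10]
M^⊗4:
  [-12, -11, -26, -16, -17, -10]
  [19, 20, 0, 14, 14, 21]
  [8, 9, -11, 3, 3, 10]
  [13, 14, -6, 8, 8, 15]
  [11, 12, -12, 6, 6, 13]
  [13, 14, -6, 8, 8, 15]
M^⊗5:
  [-7, -6, -26, -12, -12, -5]
  [24, 25, 5, 19, 19, 26]
  [13, 14, -6, 8, 8, 15]
  [18, 19, -1, 13, 13, 20]
  [16, 17, -3, 11, 11, 18]
  [18, 19, -1, 13, 13, 20]
Answer: row 5 of M^⊗5 = [18, 19, -1, 13, 13, 20]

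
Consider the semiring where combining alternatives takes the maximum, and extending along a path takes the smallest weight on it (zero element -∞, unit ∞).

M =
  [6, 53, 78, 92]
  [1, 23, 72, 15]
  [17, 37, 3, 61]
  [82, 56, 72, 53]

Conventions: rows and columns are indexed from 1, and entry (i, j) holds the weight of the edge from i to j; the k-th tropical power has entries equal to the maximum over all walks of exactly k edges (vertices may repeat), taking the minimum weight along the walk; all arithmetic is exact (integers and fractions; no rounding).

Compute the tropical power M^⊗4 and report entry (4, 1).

M^⊗2:
  [82, 56, 72, 61]
  [17, 37, 23, 61]
  [61, 56, 61, 53]
  [53, 53, 78, 82]
M^⊗3:
  [61, 56, 78, 82]
  [61, 56, 61, 53]
  [53, 53, 61, 61]
  [82, 56, 72, 61]
M^⊗4:
  [82, 56, 72, 61]
  [53, 53, 61, 61]
  [61, 56, 61, 61]
  [61, 56, 78, 82]
Key observation: the optimum is the walk 4->1->3->4->1, with weight 82 min 78 min 61 min 82 = 61.
Optimal value attained by: walk 4->1->3->4->1.
Answer: (M^⊗4)[4][1] = 61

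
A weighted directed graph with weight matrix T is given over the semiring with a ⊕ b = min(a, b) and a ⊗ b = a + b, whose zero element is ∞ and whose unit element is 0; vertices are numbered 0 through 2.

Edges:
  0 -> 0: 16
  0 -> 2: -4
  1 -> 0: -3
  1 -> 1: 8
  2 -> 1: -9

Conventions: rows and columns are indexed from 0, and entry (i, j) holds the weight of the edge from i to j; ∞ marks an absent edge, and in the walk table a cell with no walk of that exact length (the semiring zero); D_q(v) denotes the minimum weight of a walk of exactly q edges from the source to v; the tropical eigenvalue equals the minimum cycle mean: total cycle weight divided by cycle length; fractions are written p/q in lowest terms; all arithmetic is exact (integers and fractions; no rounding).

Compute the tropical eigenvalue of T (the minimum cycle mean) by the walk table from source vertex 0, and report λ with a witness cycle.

q=0: [0, ∞, ∞]
q=1: [16, ∞, -4]
q=2: [32, -13, 12]
q=3: [-16, -5, 28]
Optimal cycle mean attained by: cycle 0->2->1->0, total (-4) + (-9) + (-3), length 3.
Answer: λ = -16/3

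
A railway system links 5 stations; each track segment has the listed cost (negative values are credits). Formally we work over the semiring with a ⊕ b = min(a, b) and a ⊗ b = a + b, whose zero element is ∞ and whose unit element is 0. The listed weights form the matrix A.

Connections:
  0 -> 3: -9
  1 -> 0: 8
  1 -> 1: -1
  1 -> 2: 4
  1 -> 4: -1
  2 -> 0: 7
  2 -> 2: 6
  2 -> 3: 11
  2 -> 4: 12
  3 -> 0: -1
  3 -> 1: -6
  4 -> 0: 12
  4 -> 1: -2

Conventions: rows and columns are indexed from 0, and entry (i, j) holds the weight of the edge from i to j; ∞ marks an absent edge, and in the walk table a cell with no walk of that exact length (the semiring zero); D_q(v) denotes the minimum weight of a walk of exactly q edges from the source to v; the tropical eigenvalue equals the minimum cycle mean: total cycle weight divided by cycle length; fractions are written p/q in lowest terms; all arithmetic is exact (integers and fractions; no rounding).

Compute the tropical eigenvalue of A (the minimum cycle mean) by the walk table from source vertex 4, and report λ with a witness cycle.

q=0: [∞, ∞, ∞, ∞, 0]
q=1: [12, -2, ∞, ∞, ∞]
q=2: [6, -3, 2, 3, -3]
q=3: [2, -5, 1, -3, -4]
q=4: [-4, -9, -1, -7, -6]
q=5: [-8, -13, -5, -13, -10]
Optimal cycle mean attained by: cycle 0->3->0, total (-9) + (-1), length 2.
Answer: λ = -5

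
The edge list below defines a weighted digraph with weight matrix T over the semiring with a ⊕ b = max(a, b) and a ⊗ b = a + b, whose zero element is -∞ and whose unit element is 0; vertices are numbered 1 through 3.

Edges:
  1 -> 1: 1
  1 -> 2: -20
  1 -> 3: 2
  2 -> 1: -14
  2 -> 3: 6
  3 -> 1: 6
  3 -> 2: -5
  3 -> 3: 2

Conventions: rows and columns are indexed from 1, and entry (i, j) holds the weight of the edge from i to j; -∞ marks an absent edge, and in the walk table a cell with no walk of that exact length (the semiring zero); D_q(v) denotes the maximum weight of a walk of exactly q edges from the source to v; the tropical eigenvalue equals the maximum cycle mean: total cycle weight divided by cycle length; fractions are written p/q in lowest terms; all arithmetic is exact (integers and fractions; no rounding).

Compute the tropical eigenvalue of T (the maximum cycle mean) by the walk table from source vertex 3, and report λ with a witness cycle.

q=0: [-∞, -∞, 0]
q=1: [6, -5, 2]
q=2: [8, -3, 8]
q=3: [14, 3, 10]
Optimal cycle mean attained by: cycle 1->3->1, total 2 + 6, length 2.
Answer: λ = 4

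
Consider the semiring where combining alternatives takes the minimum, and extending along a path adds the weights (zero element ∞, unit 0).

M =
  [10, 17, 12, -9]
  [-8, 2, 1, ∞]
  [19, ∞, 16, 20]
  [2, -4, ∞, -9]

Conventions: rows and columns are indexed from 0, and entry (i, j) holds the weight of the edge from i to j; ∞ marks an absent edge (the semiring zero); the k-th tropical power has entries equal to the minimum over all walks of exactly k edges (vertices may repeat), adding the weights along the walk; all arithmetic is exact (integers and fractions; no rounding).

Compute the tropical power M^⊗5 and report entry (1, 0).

M^⊗2:
  [-7, -13, 18, -18]
  [-6, 4, 3, -17]
  [22, 16, 31, 10]
  [-12, -13, -3, -18]
M^⊗3:
  [-21, -22, -12, -27]
  [-15, -21, 5, -26]
  [8, 6, 17, 1]
  [-21, -22, -12, -27]
M^⊗4:
  [-30, -31, -21, -36]
  [-29, -30, -20, -35]
  [-2, -3, 7, -8]
  [-30, -31, -21, -36]
M^⊗5:
  [-39, -40, -30, -45]
  [-38, -39, -29, -44]
  [-11, -12, -2, -17]
  [-39, -40, -30, -45]
Key observation: the optimum is the walk 1->0->3->3->1->0, with weight (-8) + (-9) + (-9) + (-4) + (-8) = -38.
Optimal value attained by: walk 1->0->3->3->1->0.
Answer: (M^⊗5)[1][0] = -38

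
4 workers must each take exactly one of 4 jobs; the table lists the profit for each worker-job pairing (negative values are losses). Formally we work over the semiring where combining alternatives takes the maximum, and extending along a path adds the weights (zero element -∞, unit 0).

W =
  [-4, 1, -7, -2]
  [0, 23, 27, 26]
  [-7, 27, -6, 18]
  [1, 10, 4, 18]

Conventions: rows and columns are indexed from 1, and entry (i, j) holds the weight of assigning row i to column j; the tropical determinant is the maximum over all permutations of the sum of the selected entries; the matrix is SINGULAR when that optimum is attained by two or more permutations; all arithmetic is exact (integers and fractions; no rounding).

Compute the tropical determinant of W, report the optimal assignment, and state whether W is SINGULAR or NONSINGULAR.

σ = (1, 2, 3, 4): (-4) + 23 + (-6) + 18 = 31
σ = (1, 2, 4, 3): (-4) + 23 + 18 + 4 = 41
σ = (1, 3, 2, 4): (-4) + 27 + 27 + 18 = 68
σ = (1, 3, 4, 2): (-4) + 27 + 18 + 10 = 51
σ = (1, 4, 2, 3): (-4) + 26 + 27 + 4 = 53
σ = (1, 4, 3, 2): (-4) + 26 + (-6) + 10 = 26
σ = (2, 1, 3, 4): 1 + 0 + (-6) + 18 = 13
σ = (2, 1, 4, 3): 1 + 0 + 18 + 4 = 23
σ = (2, 3, 1, 4): 1 + 27 + (-7) + 18 = 39
σ = (2, 3, 4, 1): 1 + 27 + 18 + 1 = 47
σ = (2, 4, 1, 3): 1 + 26 + (-7) + 4 = 24
σ = (2, 4, 3, 1): 1 + 26 + (-6) + 1 = 22
σ = (3, 1, 2, 4): (-7) + 0 + 27 + 18 = 38
σ = (3, 1, 4, 2): (-7) + 0 + 18 + 10 = 21
σ = (3, 2, 1, 4): (-7) + 23 + (-7) + 18 = 27
σ = (3, 2, 4, 1): (-7) + 23 + 18 + 1 = 35
σ = (3, 4, 1, 2): (-7) + 26 + (-7) + 10 = 22
σ = (3, 4, 2, 1): (-7) + 26 + 27 + 1 = 47
σ = (4, 1, 2, 3): (-2) + 0 + 27 + 4 = 29
σ = (4, 1, 3, 2): (-2) + 0 + (-6) + 10 = 2
σ = (4, 2, 1, 3): (-2) + 23 + (-7) + 4 = 18
σ = (4, 2, 3, 1): (-2) + 23 + (-6) + 1 = 16
σ = (4, 3, 1, 2): (-2) + 27 + (-7) + 10 = 28
σ = (4, 3, 2, 1): (-2) + 27 + 27 + 1 = 53
Optimal value attained by: σ = (1, 3, 2, 4).
Answer: det⊕(W) = 68; verdict: NONSINGULAR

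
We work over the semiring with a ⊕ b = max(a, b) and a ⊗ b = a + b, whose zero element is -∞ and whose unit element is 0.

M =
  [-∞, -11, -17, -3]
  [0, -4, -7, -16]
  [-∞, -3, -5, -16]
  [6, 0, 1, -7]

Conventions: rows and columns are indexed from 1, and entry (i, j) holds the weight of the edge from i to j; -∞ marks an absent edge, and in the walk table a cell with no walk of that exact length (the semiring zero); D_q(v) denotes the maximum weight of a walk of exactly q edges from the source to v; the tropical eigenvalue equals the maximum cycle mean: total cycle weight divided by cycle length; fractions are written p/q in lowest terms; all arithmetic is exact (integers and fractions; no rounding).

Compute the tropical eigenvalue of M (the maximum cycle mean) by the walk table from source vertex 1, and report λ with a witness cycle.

q=0: [0, -∞, -∞, -∞]
q=1: [-∞, -11, -17, -3]
q=2: [3, -3, -2, -10]
q=3: [-3, -5, -7, 0]
q=4: [6, 0, 1, -6]
Optimal cycle mean attained by: cycle 1->4->1, total (-3) + 6, length 2.
Answer: λ = 3/2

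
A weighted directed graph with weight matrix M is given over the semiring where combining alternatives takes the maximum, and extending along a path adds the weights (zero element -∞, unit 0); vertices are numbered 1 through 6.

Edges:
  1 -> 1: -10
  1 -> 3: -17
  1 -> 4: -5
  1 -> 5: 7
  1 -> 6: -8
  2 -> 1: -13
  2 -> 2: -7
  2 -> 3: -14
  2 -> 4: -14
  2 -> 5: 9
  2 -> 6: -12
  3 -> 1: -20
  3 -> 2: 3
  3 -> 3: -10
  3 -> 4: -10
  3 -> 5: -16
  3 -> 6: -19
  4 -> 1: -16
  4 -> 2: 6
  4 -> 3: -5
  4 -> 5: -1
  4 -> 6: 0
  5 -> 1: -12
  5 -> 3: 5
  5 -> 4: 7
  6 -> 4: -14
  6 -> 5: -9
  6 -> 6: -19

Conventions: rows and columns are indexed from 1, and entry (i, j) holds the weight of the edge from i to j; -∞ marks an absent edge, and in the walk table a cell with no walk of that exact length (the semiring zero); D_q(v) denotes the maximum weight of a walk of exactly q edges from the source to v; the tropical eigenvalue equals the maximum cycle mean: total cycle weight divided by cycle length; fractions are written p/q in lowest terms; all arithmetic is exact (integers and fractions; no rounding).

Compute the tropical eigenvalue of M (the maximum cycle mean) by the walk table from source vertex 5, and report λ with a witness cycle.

q=0: [-∞, -∞, -∞, -∞, 0, -∞]
q=1: [-12, -∞, 5, 7, -∞, -∞]
q=2: [-9, 13, 2, -5, 6, 7]
q=3: [0, 6, 11, 13, 22, 1]
q=4: [10, 19, 27, 29, 15, 13]
q=5: [13, 35, 24, 22, 28, 29]
q=6: [22, 28, 33, 35, 44, 23]
Optimal cycle mean attained by: cycle 2->5->4->2, total 9 + 7 + 6, length 3.
Answer: λ = 22/3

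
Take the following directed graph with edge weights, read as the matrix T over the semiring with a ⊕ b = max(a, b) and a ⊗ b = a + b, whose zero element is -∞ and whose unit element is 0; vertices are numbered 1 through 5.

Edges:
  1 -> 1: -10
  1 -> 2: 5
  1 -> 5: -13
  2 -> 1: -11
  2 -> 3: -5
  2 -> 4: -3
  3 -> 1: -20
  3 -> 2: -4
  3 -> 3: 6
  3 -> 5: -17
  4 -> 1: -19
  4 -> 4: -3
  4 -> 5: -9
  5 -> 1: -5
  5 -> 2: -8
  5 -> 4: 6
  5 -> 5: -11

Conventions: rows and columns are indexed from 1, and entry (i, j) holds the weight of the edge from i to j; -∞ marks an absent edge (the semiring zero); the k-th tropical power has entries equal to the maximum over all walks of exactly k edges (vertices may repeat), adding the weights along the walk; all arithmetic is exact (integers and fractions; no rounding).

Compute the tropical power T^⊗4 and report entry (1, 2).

T^⊗2:
  [-6, -5, 0, 2, -23]
  [-21, -6, 1, -6, -12]
  [-14, 2, 12, -7, -11]
  [-14, -14, -∞, -3, -12]
  [-13, 0, -13, 3, -3]
T^⊗3:
  [-16, -1, 6, -1, -7]
  [-17, -3, 7, -6, -15]
  [-8, 8, 18, -1, -5]
  [-17, -9, -19, -6, -12]
  [-8, -8, -5, 3, -6]
T^⊗4:
  [-12, 2, 12, -1, -10]
  [-13, 3, 13, -6, -10]
  [-2, 14, 24, 5, 1]
  [-17, -12, -13, -6, -15]
  [-11, -3, 1, 0, -6]
Key observation: the optimum is the walk 1->2->3->3->2, with weight 5 + (-5) + 6 + (-4) = 2.
Optimal value attained by: walk 1->2->3->3->2.
Answer: (T^⊗4)[1][2] = 2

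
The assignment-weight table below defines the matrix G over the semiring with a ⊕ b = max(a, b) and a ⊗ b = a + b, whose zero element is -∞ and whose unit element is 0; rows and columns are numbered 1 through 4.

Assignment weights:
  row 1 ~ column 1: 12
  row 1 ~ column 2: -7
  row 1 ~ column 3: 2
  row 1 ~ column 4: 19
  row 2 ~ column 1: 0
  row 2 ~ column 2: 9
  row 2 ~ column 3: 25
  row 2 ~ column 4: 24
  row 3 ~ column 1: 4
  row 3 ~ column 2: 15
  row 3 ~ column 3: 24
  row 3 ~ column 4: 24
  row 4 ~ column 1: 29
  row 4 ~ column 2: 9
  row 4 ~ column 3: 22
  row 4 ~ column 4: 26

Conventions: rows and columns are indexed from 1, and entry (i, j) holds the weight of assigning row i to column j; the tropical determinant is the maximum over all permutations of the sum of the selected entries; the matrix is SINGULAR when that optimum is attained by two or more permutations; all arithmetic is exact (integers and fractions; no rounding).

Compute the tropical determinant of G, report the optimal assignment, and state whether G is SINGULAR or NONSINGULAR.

σ = (1, 2, 3, 4): 12 + 9 + 24 + 26 = 71
σ = (1, 2, 4, 3): 12 + 9 + 24 + 22 = 67
σ = (1, 3, 2, 4): 12 + 25 + 15 + 26 = 78
σ = (1, 3, 4, 2): 12 + 25 + 24 + 9 = 70
σ = (1, 4, 2, 3): 12 + 24 + 15 + 22 = 73
σ = (1, 4, 3, 2): 12 + 24 + 24 + 9 = 69
σ = (2, 1, 3, 4): (-7) + 0 + 24 + 26 = 43
σ = (2, 1, 4, 3): (-7) + 0 + 24 + 22 = 39
σ = (2, 3, 1, 4): (-7) + 25 + 4 + 26 = 48
σ = (2, 3, 4, 1): (-7) + 25 + 24 + 29 = 71
σ = (2, 4, 1, 3): (-7) + 24 + 4 + 22 = 43
σ = (2, 4, 3, 1): (-7) + 24 + 24 + 29 = 70
σ = (3, 1, 2, 4): 2 + 0 + 15 + 26 = 43
σ = (3, 1, 4, 2): 2 + 0 + 24 + 9 = 35
σ = (3, 2, 1, 4): 2 + 9 + 4 + 26 = 41
σ = (3, 2, 4, 1): 2 + 9 + 24 + 29 = 64
σ = (3, 4, 1, 2): 2 + 24 + 4 + 9 = 39
σ = (3, 4, 2, 1): 2 + 24 + 15 + 29 = 70
σ = (4, 1, 2, 3): 19 + 0 + 15 + 22 = 56
σ = (4, 1, 3, 2): 19 + 0 + 24 + 9 = 52
σ = (4, 2, 1, 3): 19 + 9 + 4 + 22 = 54
σ = (4, 2, 3, 1): 19 + 9 + 24 + 29 = 81
σ = (4, 3, 1, 2): 19 + 25 + 4 + 9 = 57
σ = (4, 3, 2, 1): 19 + 25 + 15 + 29 = 88
Optimal value attained by: σ = (4, 3, 2, 1).
Answer: det⊕(G) = 88; verdict: NONSINGULAR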